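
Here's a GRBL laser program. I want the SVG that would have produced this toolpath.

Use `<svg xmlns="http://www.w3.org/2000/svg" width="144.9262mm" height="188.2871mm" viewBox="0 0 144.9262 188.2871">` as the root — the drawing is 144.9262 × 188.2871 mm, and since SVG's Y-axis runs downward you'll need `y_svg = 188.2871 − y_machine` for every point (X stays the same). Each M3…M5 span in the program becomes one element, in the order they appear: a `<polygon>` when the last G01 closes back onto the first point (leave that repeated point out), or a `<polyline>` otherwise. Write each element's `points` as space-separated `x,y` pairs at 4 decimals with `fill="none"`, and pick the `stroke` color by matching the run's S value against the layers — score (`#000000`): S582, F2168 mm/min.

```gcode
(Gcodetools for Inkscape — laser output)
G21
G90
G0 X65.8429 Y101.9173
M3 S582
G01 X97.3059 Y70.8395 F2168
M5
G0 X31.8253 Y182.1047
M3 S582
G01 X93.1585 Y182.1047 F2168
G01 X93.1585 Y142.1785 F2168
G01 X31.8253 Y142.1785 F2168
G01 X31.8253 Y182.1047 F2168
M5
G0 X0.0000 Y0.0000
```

Machine Y-up, SVG Y-down with viewBox height 188.2871, so y_svg = 188.2871 − y_machine; X carries over. Every run uses S582, so all elements get stroke `#000000` (score).

Run 1: The run is open, so emit a `<polyline>` with points (Y-flipped): 65.8429,86.3698 97.3059,117.4476.

Run 2: The run returns to its start, so emit a `<polygon>` with points (Y-flipped): 31.8253,6.1824 93.1585,6.1824 93.1585,46.1086 31.8253,46.1086.

<svg xmlns="http://www.w3.org/2000/svg" width="144.9262mm" height="188.2871mm" viewBox="0 0 144.9262 188.2871">
  <polyline points="65.8429,86.3698 97.3059,117.4476" fill="none" stroke="#000000"/>
  <polygon points="31.8253,6.1824 93.1585,6.1824 93.1585,46.1086 31.8253,46.1086" fill="none" stroke="#000000"/>
</svg>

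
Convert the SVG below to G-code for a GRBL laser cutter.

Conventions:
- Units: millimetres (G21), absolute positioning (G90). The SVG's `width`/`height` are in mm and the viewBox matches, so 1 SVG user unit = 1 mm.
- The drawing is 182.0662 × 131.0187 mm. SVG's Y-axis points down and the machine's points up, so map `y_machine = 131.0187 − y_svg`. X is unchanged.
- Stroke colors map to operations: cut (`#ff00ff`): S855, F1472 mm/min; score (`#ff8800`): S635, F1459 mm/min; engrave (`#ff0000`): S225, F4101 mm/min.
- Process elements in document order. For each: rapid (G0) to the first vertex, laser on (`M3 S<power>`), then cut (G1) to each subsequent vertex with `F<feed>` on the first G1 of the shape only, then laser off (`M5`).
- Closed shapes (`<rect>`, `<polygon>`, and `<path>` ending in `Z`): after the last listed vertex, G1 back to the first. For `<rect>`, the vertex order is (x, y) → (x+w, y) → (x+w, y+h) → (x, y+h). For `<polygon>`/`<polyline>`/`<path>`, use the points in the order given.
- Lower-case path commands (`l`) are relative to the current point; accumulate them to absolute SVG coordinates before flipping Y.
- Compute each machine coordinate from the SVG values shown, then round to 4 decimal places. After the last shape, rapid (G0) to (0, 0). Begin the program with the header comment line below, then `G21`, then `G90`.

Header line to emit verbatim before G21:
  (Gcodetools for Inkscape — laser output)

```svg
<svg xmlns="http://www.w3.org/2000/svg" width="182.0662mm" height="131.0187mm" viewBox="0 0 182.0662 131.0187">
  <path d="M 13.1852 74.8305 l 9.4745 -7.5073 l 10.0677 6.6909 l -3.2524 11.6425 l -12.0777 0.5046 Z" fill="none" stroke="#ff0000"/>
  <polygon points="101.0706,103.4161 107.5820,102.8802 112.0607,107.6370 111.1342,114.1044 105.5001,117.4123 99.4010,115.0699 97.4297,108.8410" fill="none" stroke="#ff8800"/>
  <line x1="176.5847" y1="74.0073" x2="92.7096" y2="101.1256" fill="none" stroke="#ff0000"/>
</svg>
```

Since the viewBox matches the mm dimensions, user units are millimetres directly. The only transform is the Y-flip y_m = 131.0187 − y_svg.

Shape 1 is a regular polygon drawn with `<path>`. Its stroke #ff0000 means engrave at S225, F4101. After flipping Y the toolpath is (13.1852,56.1882) → (22.6597,63.6955) → (32.7274,57.0046) → (29.4750,45.3621) → (17.3973,44.8575) → (13.1852,56.1882), returning to the start.

Shape 2 is a regular polygon drawn with `<polygon>`. Its stroke #ff8800 means score at S635, F1459. After flipping Y the toolpath is (101.0706,27.6026) → (107.5820,28.1385) → (112.0607,23.3817) → (111.1342,16.9143) → (105.5001,13.6064) → (99.4010,15.9488) → (97.4297,22.1777) → (101.0706,27.6026), returning to the start.

Shape 3 is a line segment drawn with `<line>`. Its stroke #ff0000 means engrave at S225, F4101. After flipping Y the toolpath is (176.5847,57.0114) → (92.7096,29.8931).

(Gcodetools for Inkscape — laser output)
G21
G90
G0 X13.1852 Y56.1882
M3 S225
G1 X22.6597 Y63.6955 F4101
G1 X32.7274 Y57.0046
G1 X29.4750 Y45.3621
G1 X17.3973 Y44.8575
G1 X13.1852 Y56.1882
M5
G0 X101.0706 Y27.6026
M3 S635
G1 X107.5820 Y28.1385 F1459
G1 X112.0607 Y23.3817
G1 X111.1342 Y16.9143
G1 X105.5001 Y13.6064
G1 X99.4010 Y15.9488
G1 X97.4297 Y22.1777
G1 X101.0706 Y27.6026
M5
G0 X176.5847 Y57.0114
M3 S225
G1 X92.7096 Y29.8931 F4101
M5
G0 X0.0000 Y0.0000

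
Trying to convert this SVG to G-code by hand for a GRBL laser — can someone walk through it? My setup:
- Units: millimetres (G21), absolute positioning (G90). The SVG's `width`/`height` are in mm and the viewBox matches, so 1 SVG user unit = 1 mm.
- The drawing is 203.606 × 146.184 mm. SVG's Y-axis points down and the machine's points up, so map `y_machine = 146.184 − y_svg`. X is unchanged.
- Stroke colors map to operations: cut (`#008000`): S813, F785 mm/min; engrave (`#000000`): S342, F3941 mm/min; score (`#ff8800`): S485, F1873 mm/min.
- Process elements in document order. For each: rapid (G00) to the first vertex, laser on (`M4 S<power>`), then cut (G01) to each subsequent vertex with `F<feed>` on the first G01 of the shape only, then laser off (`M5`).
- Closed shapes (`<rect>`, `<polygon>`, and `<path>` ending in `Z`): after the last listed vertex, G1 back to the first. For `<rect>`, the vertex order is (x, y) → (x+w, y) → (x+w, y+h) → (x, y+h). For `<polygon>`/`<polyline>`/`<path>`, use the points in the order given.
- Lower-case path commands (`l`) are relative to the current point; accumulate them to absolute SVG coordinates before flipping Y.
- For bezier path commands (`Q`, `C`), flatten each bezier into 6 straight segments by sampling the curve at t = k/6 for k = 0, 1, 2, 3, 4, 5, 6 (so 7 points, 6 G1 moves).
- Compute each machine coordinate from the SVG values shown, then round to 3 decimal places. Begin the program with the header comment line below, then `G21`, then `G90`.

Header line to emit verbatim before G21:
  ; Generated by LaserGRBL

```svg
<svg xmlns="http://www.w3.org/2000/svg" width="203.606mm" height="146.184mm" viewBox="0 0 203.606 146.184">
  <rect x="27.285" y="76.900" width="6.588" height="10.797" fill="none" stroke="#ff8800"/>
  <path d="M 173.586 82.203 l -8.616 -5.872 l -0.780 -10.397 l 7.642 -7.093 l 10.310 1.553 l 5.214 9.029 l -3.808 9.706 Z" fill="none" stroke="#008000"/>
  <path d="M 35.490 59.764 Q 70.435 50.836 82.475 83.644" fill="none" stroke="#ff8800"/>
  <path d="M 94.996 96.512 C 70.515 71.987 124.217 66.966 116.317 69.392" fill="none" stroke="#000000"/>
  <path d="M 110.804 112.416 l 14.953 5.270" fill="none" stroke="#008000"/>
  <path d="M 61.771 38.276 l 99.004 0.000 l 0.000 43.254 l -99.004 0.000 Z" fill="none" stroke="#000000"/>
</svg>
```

; Generated by LaserGRBL
G21
G90
G00 X27.285 Y69.284
M4 S485
G01 X33.873 Y69.284 F1873
G01 X33.873 Y58.487
G01 X27.285 Y58.487
G01 X27.285 Y69.284
M5
G00 X173.586 Y63.981
M4 S813
G01 X164.970 Y69.853 F785
G01 X164.190 Y80.250
G01 X171.832 Y87.343
G01 X182.142 Y85.790
G01 X187.356 Y76.761
G01 X183.548 Y67.055
G01 X173.586 Y63.981
M5
G00 X35.490 Y86.420
M4 S485
G01 X46.502 Y88.237 F1873
G01 X56.242 Y87.735
G01 X64.709 Y84.914
G01 X71.903 Y79.775
G01 X77.825 Y72.317
G01 X82.475 Y62.540
M5
G00 X94.996 Y49.672
M4 S342
G01 X88.624 Y60.365 F3941
G01 X91.399 Y68.142
G01 X99.439 Y73.339
G01 X108.860 Y76.289
G01 X115.781 Y77.329
G01 X116.317 Y76.792
M5
G00 X110.804 Y33.768
M4 S813
G01 X125.757 Y28.498 F785
M5
G00 X61.771 Y107.908
M4 S342
G01 X160.775 Y107.908 F3941
G01 X160.775 Y64.654
G01 X61.771 Y64.654
G01 X61.771 Y107.908
M5

Since the viewBox matches the mm dimensions, user units are millimetres directly. The only transform is the Y-flip y_m = 146.184 − y_svg.

Shape 1 is a rectangle drawn with `<rect>`. Its stroke #ff8800 means score at S485, F1873. After flipping Y the toolpath is (27.285,69.284) → (33.873,69.284) → (33.873,58.487) → (27.285,58.487) → (27.285,69.284), returning to the start.

Shape 2 is a regular polygon drawn with `<path>`. Its stroke #008000 means cut at S813, F785. After flipping Y the toolpath is (173.586,63.981) → (164.970,69.853) → (164.190,80.250) → (171.832,87.343) → (182.142,85.790) → (187.356,76.761) → (183.548,67.055) → (173.586,63.981), returning to the start.

Shape 3 is a quadratic bezier drawn with `<path>`. Its stroke #ff8800 means score at S485, F1873. After flipping Y the toolpath is (35.490,86.420) → (46.502,88.237) → (56.242,87.735) → (64.709,84.914) → (71.903,79.775) → (77.825,72.317) → (82.475,62.540).

Shape 4 is a cubic bezier drawn with `<path>`. Its stroke #000000 means engrave at S342, F3941. After flipping Y the toolpath is (94.996,49.672) → (88.624,60.365) → (91.399,68.142) → (99.439,73.339) → (108.860,76.289) → (115.781,77.329) → (116.317,76.792).

Shape 5 is a line segment drawn with `<path>`. Its stroke #008000 means cut at S813, F785. After flipping Y the toolpath is (110.804,33.768) → (125.757,28.498).

Shape 6 is a rectangle drawn with `<path>`. Its stroke #000000 means engrave at S342, F3941. After flipping Y the toolpath is (61.771,107.908) → (160.775,107.908) → (160.775,64.654) → (61.771,64.654) → (61.771,107.908), returning to the start.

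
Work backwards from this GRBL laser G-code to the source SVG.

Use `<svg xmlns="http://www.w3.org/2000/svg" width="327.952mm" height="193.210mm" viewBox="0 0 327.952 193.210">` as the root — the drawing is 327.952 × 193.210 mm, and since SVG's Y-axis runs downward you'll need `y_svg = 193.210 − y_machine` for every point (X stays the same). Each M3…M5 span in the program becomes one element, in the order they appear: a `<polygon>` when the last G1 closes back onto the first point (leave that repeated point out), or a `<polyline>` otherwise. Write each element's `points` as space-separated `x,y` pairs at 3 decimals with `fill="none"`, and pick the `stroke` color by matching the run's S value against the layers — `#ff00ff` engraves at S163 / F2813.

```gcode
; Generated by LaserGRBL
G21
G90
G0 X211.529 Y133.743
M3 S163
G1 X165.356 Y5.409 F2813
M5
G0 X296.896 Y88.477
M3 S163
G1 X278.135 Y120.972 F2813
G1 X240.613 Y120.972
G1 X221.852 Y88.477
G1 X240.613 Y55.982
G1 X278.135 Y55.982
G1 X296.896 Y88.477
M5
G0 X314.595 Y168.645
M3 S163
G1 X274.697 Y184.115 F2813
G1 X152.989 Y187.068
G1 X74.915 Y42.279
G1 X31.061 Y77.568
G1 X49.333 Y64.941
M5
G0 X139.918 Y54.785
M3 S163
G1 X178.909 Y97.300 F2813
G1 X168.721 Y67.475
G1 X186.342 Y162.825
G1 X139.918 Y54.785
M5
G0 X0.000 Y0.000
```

<svg xmlns="http://www.w3.org/2000/svg" width="327.952mm" height="193.210mm" viewBox="0 0 327.952 193.210">
  <polyline points="211.529,59.467 165.356,187.801" fill="none" stroke="#ff00ff"/>
  <polygon points="296.896,104.733 278.135,72.238 240.613,72.238 221.852,104.733 240.613,137.228 278.135,137.228" fill="none" stroke="#ff00ff"/>
  <polyline points="314.595,24.565 274.697,9.095 152.989,6.142 74.915,150.931 31.061,115.642 49.333,128.269" fill="none" stroke="#ff00ff"/>
  <polygon points="139.918,138.425 178.909,95.910 168.721,125.735 186.342,30.385" fill="none" stroke="#ff00ff"/>
</svg>

Each laser-on run becomes one SVG element. Flip Y back into SVG space with y_svg = 193.210 − y_machine. Every run uses S163, so all elements get stroke `#ff00ff` (engrave).

Run 1: The run is open, so emit a `<polyline>` with points (Y-flipped): 211.529,59.467 165.356,187.801.

Run 2: The run returns to its start, so emit a `<polygon>` with points (Y-flipped): 296.896,104.733 278.135,72.238 240.613,72.238 221.852,104.733 240.613,137.228 278.135,137.228.

Run 3: The run is open, so emit a `<polyline>` with points (Y-flipped): 314.595,24.565 274.697,9.095 152.989,6.142 74.915,150.931 31.061,115.642 49.333,128.269.

Run 4: The run returns to its start, so emit a `<polygon>` with points (Y-flipped): 139.918,138.425 178.909,95.910 168.721,125.735 186.342,30.385.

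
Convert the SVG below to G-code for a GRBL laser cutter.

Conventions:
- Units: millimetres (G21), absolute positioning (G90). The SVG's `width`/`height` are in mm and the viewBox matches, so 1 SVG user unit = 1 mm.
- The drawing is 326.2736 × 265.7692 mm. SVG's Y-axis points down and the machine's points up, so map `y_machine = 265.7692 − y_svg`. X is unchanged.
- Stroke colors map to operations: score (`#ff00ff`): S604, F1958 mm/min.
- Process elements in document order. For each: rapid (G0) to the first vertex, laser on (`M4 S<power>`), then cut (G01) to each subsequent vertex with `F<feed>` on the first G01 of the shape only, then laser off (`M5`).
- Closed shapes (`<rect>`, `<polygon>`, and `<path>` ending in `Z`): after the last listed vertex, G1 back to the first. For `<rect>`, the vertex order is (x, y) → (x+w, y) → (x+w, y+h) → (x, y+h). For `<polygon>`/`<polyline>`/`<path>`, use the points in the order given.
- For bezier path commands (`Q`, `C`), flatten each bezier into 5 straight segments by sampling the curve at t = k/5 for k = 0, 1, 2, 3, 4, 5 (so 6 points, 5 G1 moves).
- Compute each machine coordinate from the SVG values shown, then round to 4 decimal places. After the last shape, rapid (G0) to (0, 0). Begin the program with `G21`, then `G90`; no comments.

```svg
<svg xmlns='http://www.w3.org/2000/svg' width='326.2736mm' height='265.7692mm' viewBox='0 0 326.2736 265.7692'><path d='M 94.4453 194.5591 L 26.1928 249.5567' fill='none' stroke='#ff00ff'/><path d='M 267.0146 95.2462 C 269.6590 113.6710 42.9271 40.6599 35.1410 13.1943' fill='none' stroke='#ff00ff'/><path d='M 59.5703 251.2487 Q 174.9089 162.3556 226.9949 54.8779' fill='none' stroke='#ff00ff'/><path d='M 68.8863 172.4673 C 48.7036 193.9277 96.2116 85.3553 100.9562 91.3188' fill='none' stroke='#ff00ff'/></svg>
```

1 u = 1 mm; y_m = 265.7692 − y.

[1] `<path>` line segment, #ff00ff→score S604 F1958: (94.4453,71.2101) → (26.1928,16.2125)

[2] `<path>` cubic bezier, #ff00ff→score S604 F1958: (267.0146,170.5230) → (244.6627,169.3446) → (188.7799,183.5357) → (120.8857,206.5211) → (62.4996,231.7259) → (35.1410,252.5749)

[3] `<path>` quadratic bezier, #ff00ff→score S604 F1958: (59.5703,14.5205) → (103.1756,50.8211) → (141.7208,88.6085) → (175.2057,127.8827) → (203.6304,168.6436) → (226.9949,210.8913)

[4] `<path>` cubic bezier, #ff00ff→score S604 F1958: (68.8863,93.3019) → (64.0159,94.0730) → (70.0895,114.3128) → (81.8053,142.2818) → (93.8615,166.2407) → (100.9562,174.4504)

G21
G90
G0 X94.4453 Y71.2101
M4 S604
G01 X26.1928 Y16.2125 F1958
M5
G0 X267.0146 Y170.5230
M4 S604
G01 X244.6627 Y169.3446 F1958
G01 X188.7799 Y183.5357
G01 X120.8857 Y206.5211
G01 X62.4996 Y231.7259
G01 X35.1410 Y252.5749
M5
G0 X59.5703 Y14.5205
M4 S604
G01 X103.1756 Y50.8211 F1958
G01 X141.7208 Y88.6085
G01 X175.2057 Y127.8827
G01 X203.6304 Y168.6436
G01 X226.9949 Y210.8913
M5
G0 X68.8863 Y93.3019
M4 S604
G01 X64.0159 Y94.0730 F1958
G01 X70.0895 Y114.3128
G01 X81.8053 Y142.2818
G01 X93.8615 Y166.2407
G01 X100.9562 Y174.4504
M5
G0 X0.0000 Y0.0000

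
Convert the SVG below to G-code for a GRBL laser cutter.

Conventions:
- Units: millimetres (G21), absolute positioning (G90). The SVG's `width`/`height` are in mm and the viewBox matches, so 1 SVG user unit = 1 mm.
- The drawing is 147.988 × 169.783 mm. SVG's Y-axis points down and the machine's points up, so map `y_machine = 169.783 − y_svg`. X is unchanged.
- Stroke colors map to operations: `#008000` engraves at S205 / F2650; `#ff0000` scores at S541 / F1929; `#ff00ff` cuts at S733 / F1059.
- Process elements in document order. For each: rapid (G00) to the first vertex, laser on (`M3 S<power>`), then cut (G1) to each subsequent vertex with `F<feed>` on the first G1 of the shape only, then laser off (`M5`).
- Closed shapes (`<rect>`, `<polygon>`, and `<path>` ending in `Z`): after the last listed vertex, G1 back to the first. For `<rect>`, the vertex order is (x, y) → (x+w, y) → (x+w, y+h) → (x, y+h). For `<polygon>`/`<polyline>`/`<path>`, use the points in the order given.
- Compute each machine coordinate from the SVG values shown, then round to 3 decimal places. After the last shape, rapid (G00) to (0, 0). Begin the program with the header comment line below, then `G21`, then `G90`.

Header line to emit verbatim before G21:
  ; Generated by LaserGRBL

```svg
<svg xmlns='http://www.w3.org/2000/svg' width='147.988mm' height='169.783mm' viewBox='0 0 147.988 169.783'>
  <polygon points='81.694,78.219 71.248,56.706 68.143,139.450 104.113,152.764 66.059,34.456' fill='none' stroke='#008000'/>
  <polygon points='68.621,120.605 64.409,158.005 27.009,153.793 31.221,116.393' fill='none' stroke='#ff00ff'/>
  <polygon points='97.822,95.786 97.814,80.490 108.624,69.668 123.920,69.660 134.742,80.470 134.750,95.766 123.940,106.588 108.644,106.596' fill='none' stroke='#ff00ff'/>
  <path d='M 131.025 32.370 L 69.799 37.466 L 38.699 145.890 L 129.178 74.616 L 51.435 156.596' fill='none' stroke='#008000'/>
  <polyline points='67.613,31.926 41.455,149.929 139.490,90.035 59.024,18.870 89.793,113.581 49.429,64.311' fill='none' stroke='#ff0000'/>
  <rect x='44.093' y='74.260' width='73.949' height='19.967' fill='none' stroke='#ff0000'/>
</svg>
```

Since the viewBox matches the mm dimensions, user units are millimetres directly. The only transform is the Y-flip y_m = 169.783 − y_svg.

Shape 1 is a closed polygon drawn with `<polygon>`. Its stroke #008000 means engrave at S205, F2650. After flipping Y the toolpath is (81.694,91.564) → (71.248,113.077) → (68.143,30.333) → (104.113,17.019) → (66.059,135.327) → (81.694,91.564), returning to the start.

Shape 2 is a regular polygon drawn with `<polygon>`. Its stroke #ff00ff means cut at S733, F1059. After flipping Y the toolpath is (68.621,49.178) → (64.409,11.778) → (27.009,15.990) → (31.221,53.390) → (68.621,49.178), returning to the start.

Shape 3 is a regular polygon drawn with `<polygon>`. Its stroke #ff00ff means cut at S733, F1059. After flipping Y the toolpath is (97.822,73.997) → (97.814,89.293) → (108.624,100.115) → (123.920,100.123) → (134.742,89.313) → (134.750,74.017) → (123.940,63.195) → (108.644,63.187) → (97.822,73.997), returning to the start.

Shape 4 is a open polyline drawn with `<path>`. Its stroke #008000 means engrave at S205, F2650. After flipping Y the toolpath is (131.025,137.413) → (69.799,132.317) → (38.699,23.893) → (129.178,95.167) → (51.435,13.187).

Shape 5 is a open polyline drawn with `<polyline>`. Its stroke #ff0000 means score at S541, F1929. After flipping Y the toolpath is (67.613,137.857) → (41.455,19.854) → (139.490,79.748) → (59.024,150.913) → (89.793,56.202) → (49.429,105.472).

Shape 6 is a rectangle drawn with `<rect>`. Its stroke #ff0000 means score at S541, F1929. After flipping Y the toolpath is (44.093,95.523) → (118.042,95.523) → (118.042,75.556) → (44.093,75.556) → (44.093,95.523), returning to the start.

; Generated by LaserGRBL
G21
G90
G00 X81.694 Y91.564
M3 S205
G1 X71.248 Y113.077 F2650
G1 X68.143 Y30.333
G1 X104.113 Y17.019
G1 X66.059 Y135.327
G1 X81.694 Y91.564
M5
G00 X68.621 Y49.178
M3 S733
G1 X64.409 Y11.778 F1059
G1 X27.009 Y15.990
G1 X31.221 Y53.390
G1 X68.621 Y49.178
M5
G00 X97.822 Y73.997
M3 S733
G1 X97.814 Y89.293 F1059
G1 X108.624 Y100.115
G1 X123.920 Y100.123
G1 X134.742 Y89.313
G1 X134.750 Y74.017
G1 X123.940 Y63.195
G1 X108.644 Y63.187
G1 X97.822 Y73.997
M5
G00 X131.025 Y137.413
M3 S205
G1 X69.799 Y132.317 F2650
G1 X38.699 Y23.893
G1 X129.178 Y95.167
G1 X51.435 Y13.187
M5
G00 X67.613 Y137.857
M3 S541
G1 X41.455 Y19.854 F1929
G1 X139.490 Y79.748
G1 X59.024 Y150.913
G1 X89.793 Y56.202
G1 X49.429 Y105.472
M5
G00 X44.093 Y95.523
M3 S541
G1 X118.042 Y95.523 F1929
G1 X118.042 Y75.556
G1 X44.093 Y75.556
G1 X44.093 Y95.523
M5
G00 X0.000 Y0.000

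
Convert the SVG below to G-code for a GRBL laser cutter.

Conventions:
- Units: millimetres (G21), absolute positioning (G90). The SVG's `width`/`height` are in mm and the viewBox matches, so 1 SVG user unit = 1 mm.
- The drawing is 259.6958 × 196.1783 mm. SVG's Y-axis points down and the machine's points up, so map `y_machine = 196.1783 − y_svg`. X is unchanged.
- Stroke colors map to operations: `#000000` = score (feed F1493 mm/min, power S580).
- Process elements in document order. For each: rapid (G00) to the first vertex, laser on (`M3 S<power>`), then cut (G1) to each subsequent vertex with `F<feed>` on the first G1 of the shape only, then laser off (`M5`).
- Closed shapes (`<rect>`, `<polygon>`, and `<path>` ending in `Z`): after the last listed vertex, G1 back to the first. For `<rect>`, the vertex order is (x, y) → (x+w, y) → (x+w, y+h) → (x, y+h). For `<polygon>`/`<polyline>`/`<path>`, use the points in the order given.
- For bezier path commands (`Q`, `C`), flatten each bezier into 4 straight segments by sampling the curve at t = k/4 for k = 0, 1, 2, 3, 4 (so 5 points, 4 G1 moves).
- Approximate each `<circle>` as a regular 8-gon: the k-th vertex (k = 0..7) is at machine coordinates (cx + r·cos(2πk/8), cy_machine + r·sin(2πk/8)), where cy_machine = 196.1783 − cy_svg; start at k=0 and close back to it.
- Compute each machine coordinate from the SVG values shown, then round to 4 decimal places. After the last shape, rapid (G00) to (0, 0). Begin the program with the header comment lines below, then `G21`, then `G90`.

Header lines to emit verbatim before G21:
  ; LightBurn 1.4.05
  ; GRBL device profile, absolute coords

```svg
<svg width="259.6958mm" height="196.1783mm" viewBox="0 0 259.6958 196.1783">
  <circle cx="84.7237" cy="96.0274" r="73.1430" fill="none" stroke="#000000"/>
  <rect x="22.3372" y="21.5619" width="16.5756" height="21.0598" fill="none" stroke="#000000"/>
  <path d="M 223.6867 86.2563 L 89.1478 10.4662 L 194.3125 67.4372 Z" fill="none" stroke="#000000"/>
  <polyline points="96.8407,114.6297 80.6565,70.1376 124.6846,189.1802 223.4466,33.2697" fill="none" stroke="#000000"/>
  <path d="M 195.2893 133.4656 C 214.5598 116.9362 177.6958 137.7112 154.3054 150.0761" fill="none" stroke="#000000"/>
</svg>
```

1 u = 1 mm; y_m = 196.1783 − y.

[1] `<circle>` circle, #000000→score S580 F1493: (157.8667,100.1509) → (136.4436,151.8708) → (84.7237,173.2939) → (33.0038,151.8708) → (11.5807,100.1509) → (33.0038,48.4310) → (84.7237,27.0079) → (136.4436,48.4310) → (157.8667,100.1509) (closed)

[2] `<rect>` rectangle, #000000→score S580 F1493: (22.3372,174.6164) → (38.9128,174.6164) → (38.9128,153.5566) → (22.3372,153.5566) → (22.3372,174.6164) (closed)

[3] `<path>` closed polygon, #000000→score S580 F1493: (223.6867,109.9220) → (89.1478,185.7121) → (194.3125,128.7411) → (223.6867,109.9220) (closed)

[4] `<polyline>` open polyline, #000000→score S580 F1493: (96.8407,81.5486) → (80.6565,126.0407) → (124.6846,6.9981) → (223.4466,162.9086)

[5] `<path>` cubic bezier, #000000→score S580 F1493: (195.2893,62.7127) → (200.3046,68.8295) → (190.7952,65.2428) → (173.2869,56.2385) → (154.3054,46.1022)

; LightBurn 1.4.05
; GRBL device profile, absolute coords
G21
G90
G00 X157.8667 Y100.1509
M3 S580
G1 X136.4436 Y151.8708 F1493
G1 X84.7237 Y173.2939
G1 X33.0038 Y151.8708
G1 X11.5807 Y100.1509
G1 X33.0038 Y48.4310
G1 X84.7237 Y27.0079
G1 X136.4436 Y48.4310
G1 X157.8667 Y100.1509
M5
G00 X22.3372 Y174.6164
M3 S580
G1 X38.9128 Y174.6164 F1493
G1 X38.9128 Y153.5566
G1 X22.3372 Y153.5566
G1 X22.3372 Y174.6164
M5
G00 X223.6867 Y109.9220
M3 S580
G1 X89.1478 Y185.7121 F1493
G1 X194.3125 Y128.7411
G1 X223.6867 Y109.9220
M5
G00 X96.8407 Y81.5486
M3 S580
G1 X80.6565 Y126.0407 F1493
G1 X124.6846 Y6.9981
G1 X223.4466 Y162.9086
M5
G00 X195.2893 Y62.7127
M3 S580
G1 X200.3046 Y68.8295 F1493
G1 X190.7952 Y65.2428
G1 X173.2869 Y56.2385
G1 X154.3054 Y46.1022
M5
G00 X0.0000 Y0.0000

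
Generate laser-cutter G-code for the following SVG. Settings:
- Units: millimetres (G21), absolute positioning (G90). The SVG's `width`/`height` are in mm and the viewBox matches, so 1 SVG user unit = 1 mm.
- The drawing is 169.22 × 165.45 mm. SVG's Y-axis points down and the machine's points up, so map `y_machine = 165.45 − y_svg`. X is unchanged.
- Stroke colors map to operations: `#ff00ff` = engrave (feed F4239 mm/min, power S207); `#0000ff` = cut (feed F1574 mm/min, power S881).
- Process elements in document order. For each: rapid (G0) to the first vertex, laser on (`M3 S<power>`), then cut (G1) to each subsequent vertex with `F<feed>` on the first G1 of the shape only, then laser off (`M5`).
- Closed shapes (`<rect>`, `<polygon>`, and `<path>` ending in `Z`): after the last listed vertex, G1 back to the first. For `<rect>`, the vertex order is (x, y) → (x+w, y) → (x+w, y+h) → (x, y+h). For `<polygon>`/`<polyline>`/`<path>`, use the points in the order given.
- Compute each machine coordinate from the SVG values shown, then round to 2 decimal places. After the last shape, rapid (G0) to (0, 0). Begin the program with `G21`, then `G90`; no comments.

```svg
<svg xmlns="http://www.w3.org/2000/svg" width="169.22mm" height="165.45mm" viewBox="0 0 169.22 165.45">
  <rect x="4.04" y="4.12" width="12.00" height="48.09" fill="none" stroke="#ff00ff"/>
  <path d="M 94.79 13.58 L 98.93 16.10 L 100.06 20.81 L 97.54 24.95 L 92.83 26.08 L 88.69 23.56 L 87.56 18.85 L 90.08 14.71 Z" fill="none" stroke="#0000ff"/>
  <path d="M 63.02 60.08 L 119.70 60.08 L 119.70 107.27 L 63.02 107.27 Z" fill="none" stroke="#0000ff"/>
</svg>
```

G21
G90
G0 X4.04 Y161.33
M3 S207
G1 X16.04 Y161.33 F4239
G1 X16.04 Y113.24
G1 X4.04 Y113.24
G1 X4.04 Y161.33
M5
G0 X94.79 Y151.87
M3 S881
G1 X98.93 Y149.35 F1574
G1 X100.06 Y144.64
G1 X97.54 Y140.50
G1 X92.83 Y139.37
G1 X88.69 Y141.89
G1 X87.56 Y146.60
G1 X90.08 Y150.74
G1 X94.79 Y151.87
M5
G0 X63.02 Y105.37
M3 S881
G1 X119.70 Y105.37 F1574
G1 X119.70 Y58.18
G1 X63.02 Y58.18
G1 X63.02 Y105.37
M5
G0 X0.00 Y0.00

viewBox `0 0 169.22 165.45` with mm width/height → 1 unit = 1 mm. Flip: y_m = 165.45 − y_svg.

**Shape 1** — `<rect>` rectangle, stroke `#ff00ff` → engrave (S207, F4239). Machine vertices: (4.04,161.33) → (16.04,161.33) → (16.04,113.24) → (4.04,113.24) → (4.04,161.33). Closed: final G1 returns to the first vertex.

**Shape 2** — `<path>` regular polygon, stroke `#0000ff` → cut (S881, F1574). Machine vertices: (94.79,151.87) → (98.93,149.35) → (100.06,144.64) → (97.54,140.50) → (92.83,139.37) → (88.69,141.89) → (87.56,146.60) → (90.08,150.74) → (94.79,151.87). Closed: final G1 returns to the first vertex.

**Shape 3** — `<path>` rectangle, stroke `#0000ff` → cut (S881, F1574). Machine vertices: (63.02,105.37) → (119.70,105.37) → (119.70,58.18) → (63.02,58.18) → (63.02,105.37). Closed: final G1 returns to the first vertex.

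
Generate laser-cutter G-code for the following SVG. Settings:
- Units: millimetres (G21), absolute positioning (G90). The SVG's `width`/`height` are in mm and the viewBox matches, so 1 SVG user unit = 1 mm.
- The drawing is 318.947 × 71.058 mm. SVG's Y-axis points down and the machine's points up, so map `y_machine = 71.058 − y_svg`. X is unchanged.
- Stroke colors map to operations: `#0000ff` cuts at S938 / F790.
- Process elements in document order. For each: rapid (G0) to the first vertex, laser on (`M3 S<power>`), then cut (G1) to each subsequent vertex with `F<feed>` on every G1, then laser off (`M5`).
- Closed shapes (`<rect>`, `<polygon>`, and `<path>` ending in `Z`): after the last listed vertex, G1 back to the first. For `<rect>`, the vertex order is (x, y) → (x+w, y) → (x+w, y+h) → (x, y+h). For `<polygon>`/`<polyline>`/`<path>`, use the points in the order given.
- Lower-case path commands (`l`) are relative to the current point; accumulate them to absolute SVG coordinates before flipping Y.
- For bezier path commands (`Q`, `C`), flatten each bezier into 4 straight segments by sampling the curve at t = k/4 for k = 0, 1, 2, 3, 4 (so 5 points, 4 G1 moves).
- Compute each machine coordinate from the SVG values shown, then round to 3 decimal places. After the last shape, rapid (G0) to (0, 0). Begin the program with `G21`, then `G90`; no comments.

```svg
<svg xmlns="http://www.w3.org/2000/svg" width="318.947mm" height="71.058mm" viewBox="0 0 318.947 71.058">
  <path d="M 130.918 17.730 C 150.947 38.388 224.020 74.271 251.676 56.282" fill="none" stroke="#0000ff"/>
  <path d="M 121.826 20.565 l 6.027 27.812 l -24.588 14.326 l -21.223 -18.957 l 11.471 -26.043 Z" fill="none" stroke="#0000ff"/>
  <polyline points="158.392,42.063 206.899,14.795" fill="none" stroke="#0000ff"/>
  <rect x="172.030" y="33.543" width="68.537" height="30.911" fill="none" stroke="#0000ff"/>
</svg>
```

G21
G90
G0 X130.918 Y53.328
M3 S938
G1 X154.347 Y36.059 F790
G1 X188.437 Y19.559 F790
G1 X223.957 Y10.306 F790
G1 X251.676 Y14.776 F790
M5
G0 X121.826 Y50.493
M3 S938
G1 X127.853 Y22.681 F790
G1 X103.265 Y8.355 F790
G1 X82.042 Y27.312 F790
G1 X93.513 Y53.355 F790
G1 X121.826 Y50.493 F790
M5
G0 X158.392 Y28.995
M3 S938
G1 X206.899 Y56.263 F790
M5
G0 X172.030 Y37.515
M3 S938
G1 X240.567 Y37.515 F790
G1 X240.567 Y6.604 F790
G1 X172.030 Y6.604 F790
G1 X172.030 Y37.515 F790
M5
G0 X0.000 Y0.000

Since the viewBox matches the mm dimensions, user units are millimetres directly. The only transform is the Y-flip y_m = 71.058 − y_svg.

Shape 1 is a cubic bezier drawn with `<path>`. Its stroke #0000ff means cut at S938, F790. After flipping Y the toolpath is (130.918,53.328) → (154.347,36.059) → (188.437,19.559) → (223.957,10.306) → (251.676,14.776).

Shape 2 is a regular polygon drawn with `<path>`. Its stroke #0000ff means cut at S938, F790. After flipping Y the toolpath is (121.826,50.493) → (127.853,22.681) → (103.265,8.355) → (82.042,27.312) → (93.513,53.355) → (121.826,50.493), returning to the start.

Shape 3 is a line segment drawn with `<polyline>`. Its stroke #0000ff means cut at S938, F790. After flipping Y the toolpath is (158.392,28.995) → (206.899,56.263).

Shape 4 is a rectangle drawn with `<rect>`. Its stroke #0000ff means cut at S938, F790. After flipping Y the toolpath is (172.030,37.515) → (240.567,37.515) → (240.567,6.604) → (172.030,6.604) → (172.030,37.515), returning to the start.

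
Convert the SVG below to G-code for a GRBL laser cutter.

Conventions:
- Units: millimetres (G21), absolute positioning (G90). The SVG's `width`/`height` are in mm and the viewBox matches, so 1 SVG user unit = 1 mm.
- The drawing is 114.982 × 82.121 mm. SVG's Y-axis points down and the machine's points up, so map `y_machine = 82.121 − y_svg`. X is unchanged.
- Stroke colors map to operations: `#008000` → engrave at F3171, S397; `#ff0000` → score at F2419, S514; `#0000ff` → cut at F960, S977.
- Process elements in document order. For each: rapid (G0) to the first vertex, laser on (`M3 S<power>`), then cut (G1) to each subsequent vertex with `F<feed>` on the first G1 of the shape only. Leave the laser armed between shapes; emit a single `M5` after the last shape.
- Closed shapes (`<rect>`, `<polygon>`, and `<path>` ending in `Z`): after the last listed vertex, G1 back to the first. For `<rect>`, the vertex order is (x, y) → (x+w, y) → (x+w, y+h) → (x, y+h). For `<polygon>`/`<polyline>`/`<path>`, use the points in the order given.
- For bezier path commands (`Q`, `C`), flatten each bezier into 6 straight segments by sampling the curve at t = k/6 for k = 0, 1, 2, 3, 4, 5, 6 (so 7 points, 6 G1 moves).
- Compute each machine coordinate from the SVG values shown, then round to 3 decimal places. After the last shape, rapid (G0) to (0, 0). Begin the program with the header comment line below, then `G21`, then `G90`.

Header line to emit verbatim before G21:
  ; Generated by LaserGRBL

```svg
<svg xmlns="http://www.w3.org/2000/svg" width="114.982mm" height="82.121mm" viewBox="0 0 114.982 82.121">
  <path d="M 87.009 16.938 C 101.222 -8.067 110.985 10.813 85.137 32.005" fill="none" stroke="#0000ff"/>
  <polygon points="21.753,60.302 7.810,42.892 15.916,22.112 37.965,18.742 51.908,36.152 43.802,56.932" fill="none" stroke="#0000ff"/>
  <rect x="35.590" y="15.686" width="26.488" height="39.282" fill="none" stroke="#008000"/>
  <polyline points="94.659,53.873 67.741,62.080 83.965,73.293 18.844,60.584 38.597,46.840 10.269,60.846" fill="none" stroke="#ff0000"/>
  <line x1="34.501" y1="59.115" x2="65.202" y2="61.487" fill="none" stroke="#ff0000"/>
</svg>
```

; Generated by LaserGRBL
G21
G90
G0 X87.009 Y65.183
M3 S977
G1 X93.600 Y74.221 F960
G1 X98.585 Y77.099
G1 X101.096 Y74.973
G1 X100.269 Y68.998
G1 X95.238 Y60.327
G1 X85.137 Y50.116
G0 X21.753 Y21.819
M3 S977
G1 X7.810 Y39.229 F960
G1 X15.916 Y60.009
G1 X37.965 Y63.379
G1 X51.908 Y45.969
G1 X43.802 Y25.189
G1 X21.753 Y21.819
G0 X35.590 Y66.435
M3 S397
G1 X62.078 Y66.435 F3171
G1 X62.078 Y27.153
G1 X35.590 Y27.153
G1 X35.590 Y66.435
G0 X94.659 Y28.248
M3 S514
G1 X67.741 Y20.041 F2419
G1 X83.965 Y8.828
G1 X18.844 Y21.537
G1 X38.597 Y35.281
G1 X10.269 Y21.275
G0 X34.501 Y23.006
M3 S514
G1 X65.202 Y20.634 F2419
M5
G0 X0.000 Y0.000

1 u = 1 mm; y_m = 82.121 − y.

[1] `<path>` cubic bezier, #0000ff→cut S977 F960: (87.009,65.183) → (93.600,74.221) → (98.585,77.099) → (101.096,74.973) → (100.269,68.998) → (95.238,60.327) → (85.137,50.116)

[2] `<polygon>` regular polygon, #0000ff→cut S977 F960: (21.753,21.819) → (7.810,39.229) → (15.916,60.009) → (37.965,63.379) → (51.908,45.969) → (43.802,25.189) → (21.753,21.819) (closed)

[3] `<rect>` rectangle, #008000→engrave S397 F3171: (35.590,66.435) → (62.078,66.435) → (62.078,27.153) → (35.590,27.153) → (35.590,66.435) (closed)

[4] `<polyline>` open polyline, #ff0000→score S514 F2419: (94.659,28.248) → (67.741,20.041) → (83.965,8.828) → (18.844,21.537) → (38.597,35.281) → (10.269,21.275)

[5] `<line>` line segment, #ff0000→score S514 F2419: (34.501,23.006) → (65.202,20.634)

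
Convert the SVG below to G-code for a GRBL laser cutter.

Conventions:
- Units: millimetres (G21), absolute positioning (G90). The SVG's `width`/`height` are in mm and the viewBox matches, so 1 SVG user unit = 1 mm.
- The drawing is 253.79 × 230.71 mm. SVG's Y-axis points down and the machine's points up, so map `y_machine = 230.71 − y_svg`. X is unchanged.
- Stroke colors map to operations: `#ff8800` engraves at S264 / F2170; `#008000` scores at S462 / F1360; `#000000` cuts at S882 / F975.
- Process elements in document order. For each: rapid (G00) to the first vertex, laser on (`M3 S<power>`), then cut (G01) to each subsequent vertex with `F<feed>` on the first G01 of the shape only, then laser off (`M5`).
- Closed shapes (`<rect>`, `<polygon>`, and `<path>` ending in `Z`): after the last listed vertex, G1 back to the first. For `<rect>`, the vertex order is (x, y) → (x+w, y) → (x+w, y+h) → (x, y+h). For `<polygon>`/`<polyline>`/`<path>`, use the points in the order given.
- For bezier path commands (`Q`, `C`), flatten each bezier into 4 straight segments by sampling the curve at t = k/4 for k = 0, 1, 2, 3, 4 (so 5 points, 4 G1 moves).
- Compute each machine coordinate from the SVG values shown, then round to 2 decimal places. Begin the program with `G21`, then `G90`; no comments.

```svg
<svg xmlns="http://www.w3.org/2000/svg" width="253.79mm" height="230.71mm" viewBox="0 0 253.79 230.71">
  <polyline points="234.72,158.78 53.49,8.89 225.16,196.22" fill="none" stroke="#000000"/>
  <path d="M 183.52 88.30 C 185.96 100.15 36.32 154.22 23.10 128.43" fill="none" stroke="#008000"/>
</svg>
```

G21
G90
G00 X234.72 Y71.93
M3 S882
G01 X53.49 Y221.82 F975
G01 X225.16 Y34.49
M5
G00 X183.52 Y142.41
M3 S462
G01 X161.34 Y127.51 F1360
G01 X109.18 Y108.23
G01 X54.09 Y96.00
G01 X23.10 Y102.28
M5

1 u = 1 mm; y_m = 230.71 − y.

[1] `<polyline>` open polyline, #000000→cut S882 F975: (234.72,71.93) → (53.49,221.82) → (225.16,34.49)

[2] `<path>` cubic bezier, #008000→score S462 F1360: (183.52,142.41) → (161.34,127.51) → (109.18,108.23) → (54.09,96.00) → (23.10,102.28)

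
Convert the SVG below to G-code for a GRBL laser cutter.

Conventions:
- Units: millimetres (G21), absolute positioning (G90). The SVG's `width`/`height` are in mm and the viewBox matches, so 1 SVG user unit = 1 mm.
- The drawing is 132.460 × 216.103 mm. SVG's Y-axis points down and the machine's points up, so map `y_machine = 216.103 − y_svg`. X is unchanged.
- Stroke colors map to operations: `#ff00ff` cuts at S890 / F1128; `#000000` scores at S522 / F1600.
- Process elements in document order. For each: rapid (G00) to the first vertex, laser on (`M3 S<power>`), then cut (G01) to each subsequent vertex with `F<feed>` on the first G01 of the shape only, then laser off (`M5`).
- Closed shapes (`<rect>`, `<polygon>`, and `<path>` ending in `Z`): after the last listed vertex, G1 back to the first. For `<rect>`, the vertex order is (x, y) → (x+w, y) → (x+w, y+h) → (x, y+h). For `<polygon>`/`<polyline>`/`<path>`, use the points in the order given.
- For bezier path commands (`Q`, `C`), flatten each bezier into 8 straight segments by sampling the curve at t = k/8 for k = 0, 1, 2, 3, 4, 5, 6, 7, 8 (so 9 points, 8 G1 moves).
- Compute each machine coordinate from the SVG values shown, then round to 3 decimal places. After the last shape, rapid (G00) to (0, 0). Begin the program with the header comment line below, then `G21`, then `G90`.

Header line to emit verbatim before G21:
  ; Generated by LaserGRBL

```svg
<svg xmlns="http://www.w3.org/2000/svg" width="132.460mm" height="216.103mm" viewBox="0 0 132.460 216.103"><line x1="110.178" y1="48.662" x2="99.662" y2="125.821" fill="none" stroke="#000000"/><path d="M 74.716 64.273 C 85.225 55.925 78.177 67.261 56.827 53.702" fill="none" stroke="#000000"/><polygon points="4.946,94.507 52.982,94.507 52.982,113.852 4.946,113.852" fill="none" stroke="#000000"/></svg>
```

viewBox `0 0 132.460 216.103` with mm width/height → 1 unit = 1 mm. Flip: y_m = 216.103 − y_svg.

**Shape 1** — `<line>` line segment, stroke `#000000` → score (S522, F1600). Machine vertices: (110.178,167.441) → (99.662,90.282). Open path.

**Shape 2** — `<path>` cubic bezier, stroke `#000000` → score (S522, F1600). Control points (SVG): P0=(74.716,64.273), P1=(85.225,55.925), P2=(78.177,67.261), P3=(56.827,53.702); sampled at t=k/8. Machine vertices: (74.716,151.830) → (77.840,154.125) → (79.357,155.097) → (79.303,155.268) → (77.719,155.161) → (74.640,155.299) → (70.107,156.203) → (64.156,158.396) → (56.827,162.401). Open path.

**Shape 3** — `<polygon>` rectangle, stroke `#000000` → score (S522, F1600). Machine vertices: (4.946,121.596) → (52.982,121.596) → (52.982,102.251) → (4.946,102.251) → (4.946,121.596). Closed: final G1 returns to the first vertex.

; Generated by LaserGRBL
G21
G90
G00 X110.178 Y167.441
M3 S522
G01 X99.662 Y90.282 F1600
M5
G00 X74.716 Y151.830
M3 S522
G01 X77.840 Y154.125 F1600
G01 X79.357 Y155.097
G01 X79.303 Y155.268
G01 X77.719 Y155.161
G01 X74.640 Y155.299
G01 X70.107 Y156.203
G01 X64.156 Y158.396
G01 X56.827 Y162.401
M5
G00 X4.946 Y121.596
M3 S522
G01 X52.982 Y121.596 F1600
G01 X52.982 Y102.251
G01 X4.946 Y102.251
G01 X4.946 Y121.596
M5
G00 X0.000 Y0.000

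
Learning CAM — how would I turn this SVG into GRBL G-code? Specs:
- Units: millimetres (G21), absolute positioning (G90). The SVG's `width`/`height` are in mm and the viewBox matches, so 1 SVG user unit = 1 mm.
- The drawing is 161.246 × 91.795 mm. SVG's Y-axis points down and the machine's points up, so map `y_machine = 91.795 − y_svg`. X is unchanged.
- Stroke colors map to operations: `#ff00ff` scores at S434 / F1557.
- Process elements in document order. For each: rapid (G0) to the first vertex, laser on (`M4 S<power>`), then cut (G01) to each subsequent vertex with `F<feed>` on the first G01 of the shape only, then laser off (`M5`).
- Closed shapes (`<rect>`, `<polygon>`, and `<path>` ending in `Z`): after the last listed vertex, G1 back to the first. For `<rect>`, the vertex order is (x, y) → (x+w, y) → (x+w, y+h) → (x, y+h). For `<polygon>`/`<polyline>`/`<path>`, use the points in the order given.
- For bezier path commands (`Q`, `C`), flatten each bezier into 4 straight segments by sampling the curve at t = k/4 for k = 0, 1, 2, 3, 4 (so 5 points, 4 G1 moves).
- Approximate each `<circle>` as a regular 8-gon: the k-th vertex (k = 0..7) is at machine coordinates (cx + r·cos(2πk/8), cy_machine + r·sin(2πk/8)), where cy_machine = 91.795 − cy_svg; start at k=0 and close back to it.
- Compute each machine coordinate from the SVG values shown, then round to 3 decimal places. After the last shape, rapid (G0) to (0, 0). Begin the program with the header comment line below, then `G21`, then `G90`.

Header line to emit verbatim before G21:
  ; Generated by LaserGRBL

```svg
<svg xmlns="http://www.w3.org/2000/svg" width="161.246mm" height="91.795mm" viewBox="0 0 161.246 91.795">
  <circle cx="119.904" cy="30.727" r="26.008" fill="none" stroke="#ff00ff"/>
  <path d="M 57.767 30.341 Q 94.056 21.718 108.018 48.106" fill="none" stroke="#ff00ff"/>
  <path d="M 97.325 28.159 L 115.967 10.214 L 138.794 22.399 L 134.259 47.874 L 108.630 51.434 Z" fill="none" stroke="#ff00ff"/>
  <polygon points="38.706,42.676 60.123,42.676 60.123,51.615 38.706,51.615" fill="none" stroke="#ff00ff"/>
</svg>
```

; Generated by LaserGRBL
G21
G90
G0 X145.912 Y61.068
M4 S434
G01 X138.294 Y79.458 F1557
G01 X119.904 Y87.076
G01 X101.514 Y79.458
G01 X93.896 Y61.068
G01 X101.514 Y42.678
G01 X119.904 Y35.060
G01 X138.294 Y42.678
G01 X145.912 Y61.068
M5
G0 X57.767 Y61.454
M4 S434
G01 X74.516 Y63.577 F1557
G01 X88.474 Y61.324
G01 X99.642 Y54.695
G01 X108.018 Y43.689
M5
G0 X97.325 Y63.636
M4 S434
G01 X115.967 Y81.581 F1557
G01 X138.794 Y69.396
G01 X134.259 Y43.921
G01 X108.630 Y40.361
G01 X97.325 Y63.636
M5
G0 X38.706 Y49.119
M4 S434
G01 X60.123 Y49.119 F1557
G01 X60.123 Y40.180
G01 X38.706 Y40.180
G01 X38.706 Y49.119
M5
G0 X0.000 Y0.000

1 u = 1 mm; y_m = 91.795 − y.

[1] `<circle>` circle, #ff00ff→score S434 F1557: (145.912,61.068) → (138.294,79.458) → (119.904,87.076) → (101.514,79.458) → (93.896,61.068) → (101.514,42.678) → (119.904,35.060) → (138.294,42.678) → (145.912,61.068) (closed)

[2] `<path>` quadratic bezier, #ff00ff→score S434 F1557: (57.767,61.454) → (74.516,63.577) → (88.474,61.324) → (99.642,54.695) → (108.018,43.689)

[3] `<path>` regular polygon, #ff00ff→score S434 F1557: (97.325,63.636) → (115.967,81.581) → (138.794,69.396) → (134.259,43.921) → (108.630,40.361) → (97.325,63.636) (closed)

[4] `<polygon>` rectangle, #ff00ff→score S434 F1557: (38.706,49.119) → (60.123,49.119) → (60.123,40.180) → (38.706,40.180) → (38.706,49.119) (closed)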